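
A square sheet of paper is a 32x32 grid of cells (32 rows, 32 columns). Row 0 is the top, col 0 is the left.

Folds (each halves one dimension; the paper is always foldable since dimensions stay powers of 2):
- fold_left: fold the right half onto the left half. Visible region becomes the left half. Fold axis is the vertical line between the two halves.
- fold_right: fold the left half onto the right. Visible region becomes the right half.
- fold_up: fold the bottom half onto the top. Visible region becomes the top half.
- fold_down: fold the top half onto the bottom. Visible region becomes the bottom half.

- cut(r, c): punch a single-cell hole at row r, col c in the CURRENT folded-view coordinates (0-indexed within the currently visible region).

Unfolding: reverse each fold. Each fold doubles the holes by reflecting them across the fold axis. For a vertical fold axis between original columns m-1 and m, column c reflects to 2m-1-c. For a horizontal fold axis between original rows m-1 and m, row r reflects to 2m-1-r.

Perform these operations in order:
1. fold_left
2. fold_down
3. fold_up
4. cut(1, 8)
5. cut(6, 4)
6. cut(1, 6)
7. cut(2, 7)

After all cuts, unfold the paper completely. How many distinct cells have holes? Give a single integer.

Op 1 fold_left: fold axis v@16; visible region now rows[0,32) x cols[0,16) = 32x16
Op 2 fold_down: fold axis h@16; visible region now rows[16,32) x cols[0,16) = 16x16
Op 3 fold_up: fold axis h@24; visible region now rows[16,24) x cols[0,16) = 8x16
Op 4 cut(1, 8): punch at orig (17,8); cuts so far [(17, 8)]; region rows[16,24) x cols[0,16) = 8x16
Op 5 cut(6, 4): punch at orig (22,4); cuts so far [(17, 8), (22, 4)]; region rows[16,24) x cols[0,16) = 8x16
Op 6 cut(1, 6): punch at orig (17,6); cuts so far [(17, 6), (17, 8), (22, 4)]; region rows[16,24) x cols[0,16) = 8x16
Op 7 cut(2, 7): punch at orig (18,7); cuts so far [(17, 6), (17, 8), (18, 7), (22, 4)]; region rows[16,24) x cols[0,16) = 8x16
Unfold 1 (reflect across h@24): 8 holes -> [(17, 6), (17, 8), (18, 7), (22, 4), (25, 4), (29, 7), (30, 6), (30, 8)]
Unfold 2 (reflect across h@16): 16 holes -> [(1, 6), (1, 8), (2, 7), (6, 4), (9, 4), (13, 7), (14, 6), (14, 8), (17, 6), (17, 8), (18, 7), (22, 4), (25, 4), (29, 7), (30, 6), (30, 8)]
Unfold 3 (reflect across v@16): 32 holes -> [(1, 6), (1, 8), (1, 23), (1, 25), (2, 7), (2, 24), (6, 4), (6, 27), (9, 4), (9, 27), (13, 7), (13, 24), (14, 6), (14, 8), (14, 23), (14, 25), (17, 6), (17, 8), (17, 23), (17, 25), (18, 7), (18, 24), (22, 4), (22, 27), (25, 4), (25, 27), (29, 7), (29, 24), (30, 6), (30, 8), (30, 23), (30, 25)]

Answer: 32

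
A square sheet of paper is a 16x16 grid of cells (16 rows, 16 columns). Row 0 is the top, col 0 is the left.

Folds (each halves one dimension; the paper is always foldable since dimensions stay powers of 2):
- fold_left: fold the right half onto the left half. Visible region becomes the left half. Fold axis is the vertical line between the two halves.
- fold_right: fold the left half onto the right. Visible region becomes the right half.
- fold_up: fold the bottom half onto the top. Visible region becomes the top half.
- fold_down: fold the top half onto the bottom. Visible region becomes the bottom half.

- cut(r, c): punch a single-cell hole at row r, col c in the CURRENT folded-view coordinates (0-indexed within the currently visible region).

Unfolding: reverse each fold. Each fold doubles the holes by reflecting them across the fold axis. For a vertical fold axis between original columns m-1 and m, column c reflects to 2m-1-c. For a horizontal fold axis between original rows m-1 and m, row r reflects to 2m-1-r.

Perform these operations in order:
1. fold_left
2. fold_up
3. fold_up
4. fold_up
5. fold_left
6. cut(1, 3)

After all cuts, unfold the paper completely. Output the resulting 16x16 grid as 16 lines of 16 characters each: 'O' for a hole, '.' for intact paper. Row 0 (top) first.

Op 1 fold_left: fold axis v@8; visible region now rows[0,16) x cols[0,8) = 16x8
Op 2 fold_up: fold axis h@8; visible region now rows[0,8) x cols[0,8) = 8x8
Op 3 fold_up: fold axis h@4; visible region now rows[0,4) x cols[0,8) = 4x8
Op 4 fold_up: fold axis h@2; visible region now rows[0,2) x cols[0,8) = 2x8
Op 5 fold_left: fold axis v@4; visible region now rows[0,2) x cols[0,4) = 2x4
Op 6 cut(1, 3): punch at orig (1,3); cuts so far [(1, 3)]; region rows[0,2) x cols[0,4) = 2x4
Unfold 1 (reflect across v@4): 2 holes -> [(1, 3), (1, 4)]
Unfold 2 (reflect across h@2): 4 holes -> [(1, 3), (1, 4), (2, 3), (2, 4)]
Unfold 3 (reflect across h@4): 8 holes -> [(1, 3), (1, 4), (2, 3), (2, 4), (5, 3), (5, 4), (6, 3), (6, 4)]
Unfold 4 (reflect across h@8): 16 holes -> [(1, 3), (1, 4), (2, 3), (2, 4), (5, 3), (5, 4), (6, 3), (6, 4), (9, 3), (9, 4), (10, 3), (10, 4), (13, 3), (13, 4), (14, 3), (14, 4)]
Unfold 5 (reflect across v@8): 32 holes -> [(1, 3), (1, 4), (1, 11), (1, 12), (2, 3), (2, 4), (2, 11), (2, 12), (5, 3), (5, 4), (5, 11), (5, 12), (6, 3), (6, 4), (6, 11), (6, 12), (9, 3), (9, 4), (9, 11), (9, 12), (10, 3), (10, 4), (10, 11), (10, 12), (13, 3), (13, 4), (13, 11), (13, 12), (14, 3), (14, 4), (14, 11), (14, 12)]

Answer: ................
...OO......OO...
...OO......OO...
................
................
...OO......OO...
...OO......OO...
................
................
...OO......OO...
...OO......OO...
................
................
...OO......OO...
...OO......OO...
................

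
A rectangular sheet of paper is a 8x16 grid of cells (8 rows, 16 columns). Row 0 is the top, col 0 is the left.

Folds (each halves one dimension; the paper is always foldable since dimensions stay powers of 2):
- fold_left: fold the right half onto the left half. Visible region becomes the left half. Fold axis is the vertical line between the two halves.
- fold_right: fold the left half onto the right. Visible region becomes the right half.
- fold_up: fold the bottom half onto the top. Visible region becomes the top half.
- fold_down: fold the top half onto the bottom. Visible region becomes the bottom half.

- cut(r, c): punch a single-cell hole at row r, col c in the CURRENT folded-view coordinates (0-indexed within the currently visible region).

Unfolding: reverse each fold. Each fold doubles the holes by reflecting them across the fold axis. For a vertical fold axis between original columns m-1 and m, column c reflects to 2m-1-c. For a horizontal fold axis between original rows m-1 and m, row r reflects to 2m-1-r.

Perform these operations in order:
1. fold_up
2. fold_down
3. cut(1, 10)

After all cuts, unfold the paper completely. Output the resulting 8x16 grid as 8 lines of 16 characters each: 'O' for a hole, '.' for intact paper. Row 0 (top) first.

Op 1 fold_up: fold axis h@4; visible region now rows[0,4) x cols[0,16) = 4x16
Op 2 fold_down: fold axis h@2; visible region now rows[2,4) x cols[0,16) = 2x16
Op 3 cut(1, 10): punch at orig (3,10); cuts so far [(3, 10)]; region rows[2,4) x cols[0,16) = 2x16
Unfold 1 (reflect across h@2): 2 holes -> [(0, 10), (3, 10)]
Unfold 2 (reflect across h@4): 4 holes -> [(0, 10), (3, 10), (4, 10), (7, 10)]

Answer: ..........O.....
................
................
..........O.....
..........O.....
................
................
..........O.....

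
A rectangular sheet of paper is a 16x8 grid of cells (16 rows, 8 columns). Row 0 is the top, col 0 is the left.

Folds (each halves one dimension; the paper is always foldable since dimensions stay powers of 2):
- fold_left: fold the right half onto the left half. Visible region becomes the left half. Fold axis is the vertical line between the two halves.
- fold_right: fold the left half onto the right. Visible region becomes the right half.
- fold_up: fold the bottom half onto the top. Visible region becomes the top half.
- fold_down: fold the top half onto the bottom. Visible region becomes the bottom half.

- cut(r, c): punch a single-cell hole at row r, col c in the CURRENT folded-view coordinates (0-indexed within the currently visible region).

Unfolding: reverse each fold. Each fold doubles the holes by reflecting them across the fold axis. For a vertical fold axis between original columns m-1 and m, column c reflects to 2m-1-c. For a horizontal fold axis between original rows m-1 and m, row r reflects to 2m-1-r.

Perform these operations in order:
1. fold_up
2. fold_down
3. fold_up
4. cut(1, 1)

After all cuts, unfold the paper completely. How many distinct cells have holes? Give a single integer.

Op 1 fold_up: fold axis h@8; visible region now rows[0,8) x cols[0,8) = 8x8
Op 2 fold_down: fold axis h@4; visible region now rows[4,8) x cols[0,8) = 4x8
Op 3 fold_up: fold axis h@6; visible region now rows[4,6) x cols[0,8) = 2x8
Op 4 cut(1, 1): punch at orig (5,1); cuts so far [(5, 1)]; region rows[4,6) x cols[0,8) = 2x8
Unfold 1 (reflect across h@6): 2 holes -> [(5, 1), (6, 1)]
Unfold 2 (reflect across h@4): 4 holes -> [(1, 1), (2, 1), (5, 1), (6, 1)]
Unfold 3 (reflect across h@8): 8 holes -> [(1, 1), (2, 1), (5, 1), (6, 1), (9, 1), (10, 1), (13, 1), (14, 1)]

Answer: 8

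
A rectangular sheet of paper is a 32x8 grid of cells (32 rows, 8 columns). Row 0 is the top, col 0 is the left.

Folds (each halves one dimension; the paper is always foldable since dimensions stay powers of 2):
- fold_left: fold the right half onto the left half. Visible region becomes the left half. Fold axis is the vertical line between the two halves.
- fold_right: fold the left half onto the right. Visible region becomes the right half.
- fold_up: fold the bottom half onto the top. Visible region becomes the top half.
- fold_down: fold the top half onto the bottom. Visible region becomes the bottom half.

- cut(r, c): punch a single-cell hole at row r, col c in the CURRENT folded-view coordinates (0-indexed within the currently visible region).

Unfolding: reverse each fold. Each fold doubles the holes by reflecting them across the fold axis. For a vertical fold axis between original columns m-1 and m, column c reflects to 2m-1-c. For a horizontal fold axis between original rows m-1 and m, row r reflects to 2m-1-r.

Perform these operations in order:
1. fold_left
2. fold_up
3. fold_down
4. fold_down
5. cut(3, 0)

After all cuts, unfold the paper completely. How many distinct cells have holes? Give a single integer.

Op 1 fold_left: fold axis v@4; visible region now rows[0,32) x cols[0,4) = 32x4
Op 2 fold_up: fold axis h@16; visible region now rows[0,16) x cols[0,4) = 16x4
Op 3 fold_down: fold axis h@8; visible region now rows[8,16) x cols[0,4) = 8x4
Op 4 fold_down: fold axis h@12; visible region now rows[12,16) x cols[0,4) = 4x4
Op 5 cut(3, 0): punch at orig (15,0); cuts so far [(15, 0)]; region rows[12,16) x cols[0,4) = 4x4
Unfold 1 (reflect across h@12): 2 holes -> [(8, 0), (15, 0)]
Unfold 2 (reflect across h@8): 4 holes -> [(0, 0), (7, 0), (8, 0), (15, 0)]
Unfold 3 (reflect across h@16): 8 holes -> [(0, 0), (7, 0), (8, 0), (15, 0), (16, 0), (23, 0), (24, 0), (31, 0)]
Unfold 4 (reflect across v@4): 16 holes -> [(0, 0), (0, 7), (7, 0), (7, 7), (8, 0), (8, 7), (15, 0), (15, 7), (16, 0), (16, 7), (23, 0), (23, 7), (24, 0), (24, 7), (31, 0), (31, 7)]

Answer: 16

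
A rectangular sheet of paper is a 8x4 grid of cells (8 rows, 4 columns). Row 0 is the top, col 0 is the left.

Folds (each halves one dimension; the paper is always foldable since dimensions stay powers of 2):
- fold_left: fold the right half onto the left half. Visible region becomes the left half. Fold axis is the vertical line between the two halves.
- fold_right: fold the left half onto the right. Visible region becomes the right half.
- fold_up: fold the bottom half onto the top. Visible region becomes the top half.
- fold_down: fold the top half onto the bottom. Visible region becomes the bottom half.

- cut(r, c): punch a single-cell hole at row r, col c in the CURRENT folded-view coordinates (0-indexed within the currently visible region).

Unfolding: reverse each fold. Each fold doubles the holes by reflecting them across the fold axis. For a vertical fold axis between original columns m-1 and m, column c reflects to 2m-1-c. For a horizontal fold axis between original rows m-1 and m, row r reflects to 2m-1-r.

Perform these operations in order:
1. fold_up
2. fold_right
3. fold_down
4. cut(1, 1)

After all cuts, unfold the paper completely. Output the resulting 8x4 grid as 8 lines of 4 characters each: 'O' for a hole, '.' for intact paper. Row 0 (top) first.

Op 1 fold_up: fold axis h@4; visible region now rows[0,4) x cols[0,4) = 4x4
Op 2 fold_right: fold axis v@2; visible region now rows[0,4) x cols[2,4) = 4x2
Op 3 fold_down: fold axis h@2; visible region now rows[2,4) x cols[2,4) = 2x2
Op 4 cut(1, 1): punch at orig (3,3); cuts so far [(3, 3)]; region rows[2,4) x cols[2,4) = 2x2
Unfold 1 (reflect across h@2): 2 holes -> [(0, 3), (3, 3)]
Unfold 2 (reflect across v@2): 4 holes -> [(0, 0), (0, 3), (3, 0), (3, 3)]
Unfold 3 (reflect across h@4): 8 holes -> [(0, 0), (0, 3), (3, 0), (3, 3), (4, 0), (4, 3), (7, 0), (7, 3)]

Answer: O..O
....
....
O..O
O..O
....
....
O..O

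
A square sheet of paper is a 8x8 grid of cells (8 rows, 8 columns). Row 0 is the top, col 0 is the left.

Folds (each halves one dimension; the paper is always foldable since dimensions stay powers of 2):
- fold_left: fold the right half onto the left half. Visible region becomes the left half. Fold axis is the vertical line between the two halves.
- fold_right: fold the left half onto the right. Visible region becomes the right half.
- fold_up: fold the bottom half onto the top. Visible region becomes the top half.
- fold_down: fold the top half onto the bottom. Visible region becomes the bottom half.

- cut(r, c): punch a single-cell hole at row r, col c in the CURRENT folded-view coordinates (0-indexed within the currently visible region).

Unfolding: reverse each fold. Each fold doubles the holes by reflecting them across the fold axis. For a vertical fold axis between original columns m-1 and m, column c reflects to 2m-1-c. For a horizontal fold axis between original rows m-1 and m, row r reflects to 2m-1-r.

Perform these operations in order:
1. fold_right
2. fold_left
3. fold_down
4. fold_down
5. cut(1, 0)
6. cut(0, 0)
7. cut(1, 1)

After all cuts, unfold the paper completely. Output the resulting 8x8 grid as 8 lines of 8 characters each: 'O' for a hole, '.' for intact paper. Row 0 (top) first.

Answer: OOOOOOOO
O..OO..O
O..OO..O
OOOOOOOO
OOOOOOOO
O..OO..O
O..OO..O
OOOOOOOO

Derivation:
Op 1 fold_right: fold axis v@4; visible region now rows[0,8) x cols[4,8) = 8x4
Op 2 fold_left: fold axis v@6; visible region now rows[0,8) x cols[4,6) = 8x2
Op 3 fold_down: fold axis h@4; visible region now rows[4,8) x cols[4,6) = 4x2
Op 4 fold_down: fold axis h@6; visible region now rows[6,8) x cols[4,6) = 2x2
Op 5 cut(1, 0): punch at orig (7,4); cuts so far [(7, 4)]; region rows[6,8) x cols[4,6) = 2x2
Op 6 cut(0, 0): punch at orig (6,4); cuts so far [(6, 4), (7, 4)]; region rows[6,8) x cols[4,6) = 2x2
Op 7 cut(1, 1): punch at orig (7,5); cuts so far [(6, 4), (7, 4), (7, 5)]; region rows[6,8) x cols[4,6) = 2x2
Unfold 1 (reflect across h@6): 6 holes -> [(4, 4), (4, 5), (5, 4), (6, 4), (7, 4), (7, 5)]
Unfold 2 (reflect across h@4): 12 holes -> [(0, 4), (0, 5), (1, 4), (2, 4), (3, 4), (3, 5), (4, 4), (4, 5), (5, 4), (6, 4), (7, 4), (7, 5)]
Unfold 3 (reflect across v@6): 24 holes -> [(0, 4), (0, 5), (0, 6), (0, 7), (1, 4), (1, 7), (2, 4), (2, 7), (3, 4), (3, 5), (3, 6), (3, 7), (4, 4), (4, 5), (4, 6), (4, 7), (5, 4), (5, 7), (6, 4), (6, 7), (7, 4), (7, 5), (7, 6), (7, 7)]
Unfold 4 (reflect across v@4): 48 holes -> [(0, 0), (0, 1), (0, 2), (0, 3), (0, 4), (0, 5), (0, 6), (0, 7), (1, 0), (1, 3), (1, 4), (1, 7), (2, 0), (2, 3), (2, 4), (2, 7), (3, 0), (3, 1), (3, 2), (3, 3), (3, 4), (3, 5), (3, 6), (3, 7), (4, 0), (4, 1), (4, 2), (4, 3), (4, 4), (4, 5), (4, 6), (4, 7), (5, 0), (5, 3), (5, 4), (5, 7), (6, 0), (6, 3), (6, 4), (6, 7), (7, 0), (7, 1), (7, 2), (7, 3), (7, 4), (7, 5), (7, 6), (7, 7)]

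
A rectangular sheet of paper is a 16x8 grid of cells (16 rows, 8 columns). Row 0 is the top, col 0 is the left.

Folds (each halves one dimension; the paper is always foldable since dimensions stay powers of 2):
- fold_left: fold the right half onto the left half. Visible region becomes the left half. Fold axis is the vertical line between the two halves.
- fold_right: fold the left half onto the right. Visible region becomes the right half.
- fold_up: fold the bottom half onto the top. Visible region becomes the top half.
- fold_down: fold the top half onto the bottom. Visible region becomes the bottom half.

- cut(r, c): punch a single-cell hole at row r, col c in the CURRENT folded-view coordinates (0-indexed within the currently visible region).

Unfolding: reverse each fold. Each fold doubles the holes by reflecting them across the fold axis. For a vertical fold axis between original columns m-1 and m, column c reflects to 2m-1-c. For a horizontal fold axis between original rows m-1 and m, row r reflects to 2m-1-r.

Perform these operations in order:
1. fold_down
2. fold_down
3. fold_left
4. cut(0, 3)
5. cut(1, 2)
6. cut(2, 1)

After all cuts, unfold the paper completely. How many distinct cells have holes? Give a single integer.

Answer: 24

Derivation:
Op 1 fold_down: fold axis h@8; visible region now rows[8,16) x cols[0,8) = 8x8
Op 2 fold_down: fold axis h@12; visible region now rows[12,16) x cols[0,8) = 4x8
Op 3 fold_left: fold axis v@4; visible region now rows[12,16) x cols[0,4) = 4x4
Op 4 cut(0, 3): punch at orig (12,3); cuts so far [(12, 3)]; region rows[12,16) x cols[0,4) = 4x4
Op 5 cut(1, 2): punch at orig (13,2); cuts so far [(12, 3), (13, 2)]; region rows[12,16) x cols[0,4) = 4x4
Op 6 cut(2, 1): punch at orig (14,1); cuts so far [(12, 3), (13, 2), (14, 1)]; region rows[12,16) x cols[0,4) = 4x4
Unfold 1 (reflect across v@4): 6 holes -> [(12, 3), (12, 4), (13, 2), (13, 5), (14, 1), (14, 6)]
Unfold 2 (reflect across h@12): 12 holes -> [(9, 1), (9, 6), (10, 2), (10, 5), (11, 3), (11, 4), (12, 3), (12, 4), (13, 2), (13, 5), (14, 1), (14, 6)]
Unfold 3 (reflect across h@8): 24 holes -> [(1, 1), (1, 6), (2, 2), (2, 5), (3, 3), (3, 4), (4, 3), (4, 4), (5, 2), (5, 5), (6, 1), (6, 6), (9, 1), (9, 6), (10, 2), (10, 5), (11, 3), (11, 4), (12, 3), (12, 4), (13, 2), (13, 5), (14, 1), (14, 6)]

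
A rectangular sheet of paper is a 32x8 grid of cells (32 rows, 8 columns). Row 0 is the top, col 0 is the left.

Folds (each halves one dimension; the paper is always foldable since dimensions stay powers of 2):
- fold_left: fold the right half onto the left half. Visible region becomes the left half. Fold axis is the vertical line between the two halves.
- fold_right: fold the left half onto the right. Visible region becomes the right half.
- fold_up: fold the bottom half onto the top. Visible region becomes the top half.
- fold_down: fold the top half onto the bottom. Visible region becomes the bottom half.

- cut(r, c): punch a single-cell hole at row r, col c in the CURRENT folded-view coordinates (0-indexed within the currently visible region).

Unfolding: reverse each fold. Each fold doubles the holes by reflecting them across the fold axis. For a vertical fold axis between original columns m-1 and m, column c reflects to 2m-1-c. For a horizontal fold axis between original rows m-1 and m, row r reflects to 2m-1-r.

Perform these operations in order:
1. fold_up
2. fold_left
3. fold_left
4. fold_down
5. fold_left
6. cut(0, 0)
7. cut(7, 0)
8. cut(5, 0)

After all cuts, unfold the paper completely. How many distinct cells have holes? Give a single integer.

Op 1 fold_up: fold axis h@16; visible region now rows[0,16) x cols[0,8) = 16x8
Op 2 fold_left: fold axis v@4; visible region now rows[0,16) x cols[0,4) = 16x4
Op 3 fold_left: fold axis v@2; visible region now rows[0,16) x cols[0,2) = 16x2
Op 4 fold_down: fold axis h@8; visible region now rows[8,16) x cols[0,2) = 8x2
Op 5 fold_left: fold axis v@1; visible region now rows[8,16) x cols[0,1) = 8x1
Op 6 cut(0, 0): punch at orig (8,0); cuts so far [(8, 0)]; region rows[8,16) x cols[0,1) = 8x1
Op 7 cut(7, 0): punch at orig (15,0); cuts so far [(8, 0), (15, 0)]; region rows[8,16) x cols[0,1) = 8x1
Op 8 cut(5, 0): punch at orig (13,0); cuts so far [(8, 0), (13, 0), (15, 0)]; region rows[8,16) x cols[0,1) = 8x1
Unfold 1 (reflect across v@1): 6 holes -> [(8, 0), (8, 1), (13, 0), (13, 1), (15, 0), (15, 1)]
Unfold 2 (reflect across h@8): 12 holes -> [(0, 0), (0, 1), (2, 0), (2, 1), (7, 0), (7, 1), (8, 0), (8, 1), (13, 0), (13, 1), (15, 0), (15, 1)]
Unfold 3 (reflect across v@2): 24 holes -> [(0, 0), (0, 1), (0, 2), (0, 3), (2, 0), (2, 1), (2, 2), (2, 3), (7, 0), (7, 1), (7, 2), (7, 3), (8, 0), (8, 1), (8, 2), (8, 3), (13, 0), (13, 1), (13, 2), (13, 3), (15, 0), (15, 1), (15, 2), (15, 3)]
Unfold 4 (reflect across v@4): 48 holes -> [(0, 0), (0, 1), (0, 2), (0, 3), (0, 4), (0, 5), (0, 6), (0, 7), (2, 0), (2, 1), (2, 2), (2, 3), (2, 4), (2, 5), (2, 6), (2, 7), (7, 0), (7, 1), (7, 2), (7, 3), (7, 4), (7, 5), (7, 6), (7, 7), (8, 0), (8, 1), (8, 2), (8, 3), (8, 4), (8, 5), (8, 6), (8, 7), (13, 0), (13, 1), (13, 2), (13, 3), (13, 4), (13, 5), (13, 6), (13, 7), (15, 0), (15, 1), (15, 2), (15, 3), (15, 4), (15, 5), (15, 6), (15, 7)]
Unfold 5 (reflect across h@16): 96 holes -> [(0, 0), (0, 1), (0, 2), (0, 3), (0, 4), (0, 5), (0, 6), (0, 7), (2, 0), (2, 1), (2, 2), (2, 3), (2, 4), (2, 5), (2, 6), (2, 7), (7, 0), (7, 1), (7, 2), (7, 3), (7, 4), (7, 5), (7, 6), (7, 7), (8, 0), (8, 1), (8, 2), (8, 3), (8, 4), (8, 5), (8, 6), (8, 7), (13, 0), (13, 1), (13, 2), (13, 3), (13, 4), (13, 5), (13, 6), (13, 7), (15, 0), (15, 1), (15, 2), (15, 3), (15, 4), (15, 5), (15, 6), (15, 7), (16, 0), (16, 1), (16, 2), (16, 3), (16, 4), (16, 5), (16, 6), (16, 7), (18, 0), (18, 1), (18, 2), (18, 3), (18, 4), (18, 5), (18, 6), (18, 7), (23, 0), (23, 1), (23, 2), (23, 3), (23, 4), (23, 5), (23, 6), (23, 7), (24, 0), (24, 1), (24, 2), (24, 3), (24, 4), (24, 5), (24, 6), (24, 7), (29, 0), (29, 1), (29, 2), (29, 3), (29, 4), (29, 5), (29, 6), (29, 7), (31, 0), (31, 1), (31, 2), (31, 3), (31, 4), (31, 5), (31, 6), (31, 7)]

Answer: 96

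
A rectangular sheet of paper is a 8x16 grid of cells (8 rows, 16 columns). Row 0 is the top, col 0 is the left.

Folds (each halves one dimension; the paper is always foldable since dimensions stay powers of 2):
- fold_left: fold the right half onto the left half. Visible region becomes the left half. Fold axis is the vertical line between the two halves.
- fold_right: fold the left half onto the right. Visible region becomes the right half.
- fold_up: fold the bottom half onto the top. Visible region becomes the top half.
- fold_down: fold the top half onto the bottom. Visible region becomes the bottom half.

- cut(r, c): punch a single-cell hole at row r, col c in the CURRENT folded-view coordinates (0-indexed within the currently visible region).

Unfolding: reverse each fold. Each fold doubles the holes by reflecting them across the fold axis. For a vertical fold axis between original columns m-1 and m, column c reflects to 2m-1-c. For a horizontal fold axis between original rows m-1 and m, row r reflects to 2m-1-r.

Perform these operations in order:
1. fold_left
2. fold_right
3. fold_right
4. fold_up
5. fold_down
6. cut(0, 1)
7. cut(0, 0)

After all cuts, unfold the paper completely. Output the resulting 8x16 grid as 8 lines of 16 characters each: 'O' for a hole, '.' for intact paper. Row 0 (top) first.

Answer: ................
OOOOOOOOOOOOOOOO
OOOOOOOOOOOOOOOO
................
................
OOOOOOOOOOOOOOOO
OOOOOOOOOOOOOOOO
................

Derivation:
Op 1 fold_left: fold axis v@8; visible region now rows[0,8) x cols[0,8) = 8x8
Op 2 fold_right: fold axis v@4; visible region now rows[0,8) x cols[4,8) = 8x4
Op 3 fold_right: fold axis v@6; visible region now rows[0,8) x cols[6,8) = 8x2
Op 4 fold_up: fold axis h@4; visible region now rows[0,4) x cols[6,8) = 4x2
Op 5 fold_down: fold axis h@2; visible region now rows[2,4) x cols[6,8) = 2x2
Op 6 cut(0, 1): punch at orig (2,7); cuts so far [(2, 7)]; region rows[2,4) x cols[6,8) = 2x2
Op 7 cut(0, 0): punch at orig (2,6); cuts so far [(2, 6), (2, 7)]; region rows[2,4) x cols[6,8) = 2x2
Unfold 1 (reflect across h@2): 4 holes -> [(1, 6), (1, 7), (2, 6), (2, 7)]
Unfold 2 (reflect across h@4): 8 holes -> [(1, 6), (1, 7), (2, 6), (2, 7), (5, 6), (5, 7), (6, 6), (6, 7)]
Unfold 3 (reflect across v@6): 16 holes -> [(1, 4), (1, 5), (1, 6), (1, 7), (2, 4), (2, 5), (2, 6), (2, 7), (5, 4), (5, 5), (5, 6), (5, 7), (6, 4), (6, 5), (6, 6), (6, 7)]
Unfold 4 (reflect across v@4): 32 holes -> [(1, 0), (1, 1), (1, 2), (1, 3), (1, 4), (1, 5), (1, 6), (1, 7), (2, 0), (2, 1), (2, 2), (2, 3), (2, 4), (2, 5), (2, 6), (2, 7), (5, 0), (5, 1), (5, 2), (5, 3), (5, 4), (5, 5), (5, 6), (5, 7), (6, 0), (6, 1), (6, 2), (6, 3), (6, 4), (6, 5), (6, 6), (6, 7)]
Unfold 5 (reflect across v@8): 64 holes -> [(1, 0), (1, 1), (1, 2), (1, 3), (1, 4), (1, 5), (1, 6), (1, 7), (1, 8), (1, 9), (1, 10), (1, 11), (1, 12), (1, 13), (1, 14), (1, 15), (2, 0), (2, 1), (2, 2), (2, 3), (2, 4), (2, 5), (2, 6), (2, 7), (2, 8), (2, 9), (2, 10), (2, 11), (2, 12), (2, 13), (2, 14), (2, 15), (5, 0), (5, 1), (5, 2), (5, 3), (5, 4), (5, 5), (5, 6), (5, 7), (5, 8), (5, 9), (5, 10), (5, 11), (5, 12), (5, 13), (5, 14), (5, 15), (6, 0), (6, 1), (6, 2), (6, 3), (6, 4), (6, 5), (6, 6), (6, 7), (6, 8), (6, 9), (6, 10), (6, 11), (6, 12), (6, 13), (6, 14), (6, 15)]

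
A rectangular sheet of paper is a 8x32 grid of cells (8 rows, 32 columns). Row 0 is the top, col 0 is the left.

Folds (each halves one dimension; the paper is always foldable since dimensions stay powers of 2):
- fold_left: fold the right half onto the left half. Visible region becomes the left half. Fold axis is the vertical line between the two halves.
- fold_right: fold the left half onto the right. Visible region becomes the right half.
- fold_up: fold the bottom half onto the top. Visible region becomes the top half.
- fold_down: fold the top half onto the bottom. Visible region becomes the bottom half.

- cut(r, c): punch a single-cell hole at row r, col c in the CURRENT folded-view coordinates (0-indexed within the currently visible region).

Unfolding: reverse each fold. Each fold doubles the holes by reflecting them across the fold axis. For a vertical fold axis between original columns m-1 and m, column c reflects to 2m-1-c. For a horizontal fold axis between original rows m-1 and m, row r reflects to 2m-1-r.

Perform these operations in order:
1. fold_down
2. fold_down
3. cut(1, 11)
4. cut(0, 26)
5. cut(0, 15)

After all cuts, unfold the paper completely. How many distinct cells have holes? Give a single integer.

Op 1 fold_down: fold axis h@4; visible region now rows[4,8) x cols[0,32) = 4x32
Op 2 fold_down: fold axis h@6; visible region now rows[6,8) x cols[0,32) = 2x32
Op 3 cut(1, 11): punch at orig (7,11); cuts so far [(7, 11)]; region rows[6,8) x cols[0,32) = 2x32
Op 4 cut(0, 26): punch at orig (6,26); cuts so far [(6, 26), (7, 11)]; region rows[6,8) x cols[0,32) = 2x32
Op 5 cut(0, 15): punch at orig (6,15); cuts so far [(6, 15), (6, 26), (7, 11)]; region rows[6,8) x cols[0,32) = 2x32
Unfold 1 (reflect across h@6): 6 holes -> [(4, 11), (5, 15), (5, 26), (6, 15), (6, 26), (7, 11)]
Unfold 2 (reflect across h@4): 12 holes -> [(0, 11), (1, 15), (1, 26), (2, 15), (2, 26), (3, 11), (4, 11), (5, 15), (5, 26), (6, 15), (6, 26), (7, 11)]

Answer: 12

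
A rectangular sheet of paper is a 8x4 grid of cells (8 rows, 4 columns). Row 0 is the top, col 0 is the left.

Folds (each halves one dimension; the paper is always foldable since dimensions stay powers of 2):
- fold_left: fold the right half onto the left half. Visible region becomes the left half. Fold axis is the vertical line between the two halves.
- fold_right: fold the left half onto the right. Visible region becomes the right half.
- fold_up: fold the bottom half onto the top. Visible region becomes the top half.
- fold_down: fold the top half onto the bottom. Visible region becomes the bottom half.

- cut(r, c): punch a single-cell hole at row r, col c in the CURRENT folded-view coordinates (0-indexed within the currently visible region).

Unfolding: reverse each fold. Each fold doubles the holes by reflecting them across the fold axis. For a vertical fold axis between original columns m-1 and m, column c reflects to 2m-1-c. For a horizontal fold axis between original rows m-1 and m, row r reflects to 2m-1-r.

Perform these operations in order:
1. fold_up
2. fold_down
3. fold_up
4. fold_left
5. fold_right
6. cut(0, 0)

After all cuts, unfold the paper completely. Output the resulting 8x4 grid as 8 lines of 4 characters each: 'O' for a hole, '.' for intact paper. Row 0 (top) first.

Op 1 fold_up: fold axis h@4; visible region now rows[0,4) x cols[0,4) = 4x4
Op 2 fold_down: fold axis h@2; visible region now rows[2,4) x cols[0,4) = 2x4
Op 3 fold_up: fold axis h@3; visible region now rows[2,3) x cols[0,4) = 1x4
Op 4 fold_left: fold axis v@2; visible region now rows[2,3) x cols[0,2) = 1x2
Op 5 fold_right: fold axis v@1; visible region now rows[2,3) x cols[1,2) = 1x1
Op 6 cut(0, 0): punch at orig (2,1); cuts so far [(2, 1)]; region rows[2,3) x cols[1,2) = 1x1
Unfold 1 (reflect across v@1): 2 holes -> [(2, 0), (2, 1)]
Unfold 2 (reflect across v@2): 4 holes -> [(2, 0), (2, 1), (2, 2), (2, 3)]
Unfold 3 (reflect across h@3): 8 holes -> [(2, 0), (2, 1), (2, 2), (2, 3), (3, 0), (3, 1), (3, 2), (3, 3)]
Unfold 4 (reflect across h@2): 16 holes -> [(0, 0), (0, 1), (0, 2), (0, 3), (1, 0), (1, 1), (1, 2), (1, 3), (2, 0), (2, 1), (2, 2), (2, 3), (3, 0), (3, 1), (3, 2), (3, 3)]
Unfold 5 (reflect across h@4): 32 holes -> [(0, 0), (0, 1), (0, 2), (0, 3), (1, 0), (1, 1), (1, 2), (1, 3), (2, 0), (2, 1), (2, 2), (2, 3), (3, 0), (3, 1), (3, 2), (3, 3), (4, 0), (4, 1), (4, 2), (4, 3), (5, 0), (5, 1), (5, 2), (5, 3), (6, 0), (6, 1), (6, 2), (6, 3), (7, 0), (7, 1), (7, 2), (7, 3)]

Answer: OOOO
OOOO
OOOO
OOOO
OOOO
OOOO
OOOO
OOOO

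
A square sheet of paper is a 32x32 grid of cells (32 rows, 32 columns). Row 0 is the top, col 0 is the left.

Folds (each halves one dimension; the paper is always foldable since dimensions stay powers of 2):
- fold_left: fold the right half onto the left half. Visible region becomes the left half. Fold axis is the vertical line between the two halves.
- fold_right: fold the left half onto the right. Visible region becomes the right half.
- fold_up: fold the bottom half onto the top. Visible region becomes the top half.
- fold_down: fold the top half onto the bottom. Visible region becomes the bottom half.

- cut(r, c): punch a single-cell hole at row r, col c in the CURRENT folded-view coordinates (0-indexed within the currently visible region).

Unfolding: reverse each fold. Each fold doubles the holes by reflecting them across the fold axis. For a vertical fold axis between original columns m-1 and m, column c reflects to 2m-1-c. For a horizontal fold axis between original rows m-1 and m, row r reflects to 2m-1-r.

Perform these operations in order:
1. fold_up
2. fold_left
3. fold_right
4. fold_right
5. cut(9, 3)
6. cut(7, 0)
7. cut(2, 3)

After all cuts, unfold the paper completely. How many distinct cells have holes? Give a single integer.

Answer: 48

Derivation:
Op 1 fold_up: fold axis h@16; visible region now rows[0,16) x cols[0,32) = 16x32
Op 2 fold_left: fold axis v@16; visible region now rows[0,16) x cols[0,16) = 16x16
Op 3 fold_right: fold axis v@8; visible region now rows[0,16) x cols[8,16) = 16x8
Op 4 fold_right: fold axis v@12; visible region now rows[0,16) x cols[12,16) = 16x4
Op 5 cut(9, 3): punch at orig (9,15); cuts so far [(9, 15)]; region rows[0,16) x cols[12,16) = 16x4
Op 6 cut(7, 0): punch at orig (7,12); cuts so far [(7, 12), (9, 15)]; region rows[0,16) x cols[12,16) = 16x4
Op 7 cut(2, 3): punch at orig (2,15); cuts so far [(2, 15), (7, 12), (9, 15)]; region rows[0,16) x cols[12,16) = 16x4
Unfold 1 (reflect across v@12): 6 holes -> [(2, 8), (2, 15), (7, 11), (7, 12), (9, 8), (9, 15)]
Unfold 2 (reflect across v@8): 12 holes -> [(2, 0), (2, 7), (2, 8), (2, 15), (7, 3), (7, 4), (7, 11), (7, 12), (9, 0), (9, 7), (9, 8), (9, 15)]
Unfold 3 (reflect across v@16): 24 holes -> [(2, 0), (2, 7), (2, 8), (2, 15), (2, 16), (2, 23), (2, 24), (2, 31), (7, 3), (7, 4), (7, 11), (7, 12), (7, 19), (7, 20), (7, 27), (7, 28), (9, 0), (9, 7), (9, 8), (9, 15), (9, 16), (9, 23), (9, 24), (9, 31)]
Unfold 4 (reflect across h@16): 48 holes -> [(2, 0), (2, 7), (2, 8), (2, 15), (2, 16), (2, 23), (2, 24), (2, 31), (7, 3), (7, 4), (7, 11), (7, 12), (7, 19), (7, 20), (7, 27), (7, 28), (9, 0), (9, 7), (9, 8), (9, 15), (9, 16), (9, 23), (9, 24), (9, 31), (22, 0), (22, 7), (22, 8), (22, 15), (22, 16), (22, 23), (22, 24), (22, 31), (24, 3), (24, 4), (24, 11), (24, 12), (24, 19), (24, 20), (24, 27), (24, 28), (29, 0), (29, 7), (29, 8), (29, 15), (29, 16), (29, 23), (29, 24), (29, 31)]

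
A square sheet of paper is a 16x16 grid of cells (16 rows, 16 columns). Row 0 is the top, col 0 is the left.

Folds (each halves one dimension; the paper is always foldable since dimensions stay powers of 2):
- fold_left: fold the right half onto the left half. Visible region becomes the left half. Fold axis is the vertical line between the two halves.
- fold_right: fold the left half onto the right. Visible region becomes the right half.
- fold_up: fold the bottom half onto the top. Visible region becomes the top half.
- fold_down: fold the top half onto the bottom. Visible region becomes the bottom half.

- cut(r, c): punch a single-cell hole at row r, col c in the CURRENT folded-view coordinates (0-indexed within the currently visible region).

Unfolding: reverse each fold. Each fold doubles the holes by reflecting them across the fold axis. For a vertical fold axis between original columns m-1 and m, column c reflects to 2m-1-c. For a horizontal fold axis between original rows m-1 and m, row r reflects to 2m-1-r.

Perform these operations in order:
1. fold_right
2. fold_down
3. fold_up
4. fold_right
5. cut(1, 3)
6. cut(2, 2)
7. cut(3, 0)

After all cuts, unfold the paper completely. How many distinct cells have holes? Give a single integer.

Op 1 fold_right: fold axis v@8; visible region now rows[0,16) x cols[8,16) = 16x8
Op 2 fold_down: fold axis h@8; visible region now rows[8,16) x cols[8,16) = 8x8
Op 3 fold_up: fold axis h@12; visible region now rows[8,12) x cols[8,16) = 4x8
Op 4 fold_right: fold axis v@12; visible region now rows[8,12) x cols[12,16) = 4x4
Op 5 cut(1, 3): punch at orig (9,15); cuts so far [(9, 15)]; region rows[8,12) x cols[12,16) = 4x4
Op 6 cut(2, 2): punch at orig (10,14); cuts so far [(9, 15), (10, 14)]; region rows[8,12) x cols[12,16) = 4x4
Op 7 cut(3, 0): punch at orig (11,12); cuts so far [(9, 15), (10, 14), (11, 12)]; region rows[8,12) x cols[12,16) = 4x4
Unfold 1 (reflect across v@12): 6 holes -> [(9, 8), (9, 15), (10, 9), (10, 14), (11, 11), (11, 12)]
Unfold 2 (reflect across h@12): 12 holes -> [(9, 8), (9, 15), (10, 9), (10, 14), (11, 11), (11, 12), (12, 11), (12, 12), (13, 9), (13, 14), (14, 8), (14, 15)]
Unfold 3 (reflect across h@8): 24 holes -> [(1, 8), (1, 15), (2, 9), (2, 14), (3, 11), (3, 12), (4, 11), (4, 12), (5, 9), (5, 14), (6, 8), (6, 15), (9, 8), (9, 15), (10, 9), (10, 14), (11, 11), (11, 12), (12, 11), (12, 12), (13, 9), (13, 14), (14, 8), (14, 15)]
Unfold 4 (reflect across v@8): 48 holes -> [(1, 0), (1, 7), (1, 8), (1, 15), (2, 1), (2, 6), (2, 9), (2, 14), (3, 3), (3, 4), (3, 11), (3, 12), (4, 3), (4, 4), (4, 11), (4, 12), (5, 1), (5, 6), (5, 9), (5, 14), (6, 0), (6, 7), (6, 8), (6, 15), (9, 0), (9, 7), (9, 8), (9, 15), (10, 1), (10, 6), (10, 9), (10, 14), (11, 3), (11, 4), (11, 11), (11, 12), (12, 3), (12, 4), (12, 11), (12, 12), (13, 1), (13, 6), (13, 9), (13, 14), (14, 0), (14, 7), (14, 8), (14, 15)]

Answer: 48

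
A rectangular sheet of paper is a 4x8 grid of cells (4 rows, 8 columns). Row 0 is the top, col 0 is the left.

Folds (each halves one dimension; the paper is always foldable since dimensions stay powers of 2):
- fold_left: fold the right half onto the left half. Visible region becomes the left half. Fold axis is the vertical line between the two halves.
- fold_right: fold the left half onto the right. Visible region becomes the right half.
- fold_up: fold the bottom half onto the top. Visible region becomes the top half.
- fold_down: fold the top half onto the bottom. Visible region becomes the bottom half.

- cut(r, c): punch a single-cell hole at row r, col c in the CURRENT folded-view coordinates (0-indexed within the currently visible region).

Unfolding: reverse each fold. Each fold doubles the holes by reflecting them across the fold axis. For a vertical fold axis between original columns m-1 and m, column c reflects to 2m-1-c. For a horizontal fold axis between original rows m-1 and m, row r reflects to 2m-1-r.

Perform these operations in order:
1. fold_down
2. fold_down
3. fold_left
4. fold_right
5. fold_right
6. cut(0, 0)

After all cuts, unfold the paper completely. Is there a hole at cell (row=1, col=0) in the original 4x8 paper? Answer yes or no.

Answer: yes

Derivation:
Op 1 fold_down: fold axis h@2; visible region now rows[2,4) x cols[0,8) = 2x8
Op 2 fold_down: fold axis h@3; visible region now rows[3,4) x cols[0,8) = 1x8
Op 3 fold_left: fold axis v@4; visible region now rows[3,4) x cols[0,4) = 1x4
Op 4 fold_right: fold axis v@2; visible region now rows[3,4) x cols[2,4) = 1x2
Op 5 fold_right: fold axis v@3; visible region now rows[3,4) x cols[3,4) = 1x1
Op 6 cut(0, 0): punch at orig (3,3); cuts so far [(3, 3)]; region rows[3,4) x cols[3,4) = 1x1
Unfold 1 (reflect across v@3): 2 holes -> [(3, 2), (3, 3)]
Unfold 2 (reflect across v@2): 4 holes -> [(3, 0), (3, 1), (3, 2), (3, 3)]
Unfold 3 (reflect across v@4): 8 holes -> [(3, 0), (3, 1), (3, 2), (3, 3), (3, 4), (3, 5), (3, 6), (3, 7)]
Unfold 4 (reflect across h@3): 16 holes -> [(2, 0), (2, 1), (2, 2), (2, 3), (2, 4), (2, 5), (2, 6), (2, 7), (3, 0), (3, 1), (3, 2), (3, 3), (3, 4), (3, 5), (3, 6), (3, 7)]
Unfold 5 (reflect across h@2): 32 holes -> [(0, 0), (0, 1), (0, 2), (0, 3), (0, 4), (0, 5), (0, 6), (0, 7), (1, 0), (1, 1), (1, 2), (1, 3), (1, 4), (1, 5), (1, 6), (1, 7), (2, 0), (2, 1), (2, 2), (2, 3), (2, 4), (2, 5), (2, 6), (2, 7), (3, 0), (3, 1), (3, 2), (3, 3), (3, 4), (3, 5), (3, 6), (3, 7)]
Holes: [(0, 0), (0, 1), (0, 2), (0, 3), (0, 4), (0, 5), (0, 6), (0, 7), (1, 0), (1, 1), (1, 2), (1, 3), (1, 4), (1, 5), (1, 6), (1, 7), (2, 0), (2, 1), (2, 2), (2, 3), (2, 4), (2, 5), (2, 6), (2, 7), (3, 0), (3, 1), (3, 2), (3, 3), (3, 4), (3, 5), (3, 6), (3, 7)]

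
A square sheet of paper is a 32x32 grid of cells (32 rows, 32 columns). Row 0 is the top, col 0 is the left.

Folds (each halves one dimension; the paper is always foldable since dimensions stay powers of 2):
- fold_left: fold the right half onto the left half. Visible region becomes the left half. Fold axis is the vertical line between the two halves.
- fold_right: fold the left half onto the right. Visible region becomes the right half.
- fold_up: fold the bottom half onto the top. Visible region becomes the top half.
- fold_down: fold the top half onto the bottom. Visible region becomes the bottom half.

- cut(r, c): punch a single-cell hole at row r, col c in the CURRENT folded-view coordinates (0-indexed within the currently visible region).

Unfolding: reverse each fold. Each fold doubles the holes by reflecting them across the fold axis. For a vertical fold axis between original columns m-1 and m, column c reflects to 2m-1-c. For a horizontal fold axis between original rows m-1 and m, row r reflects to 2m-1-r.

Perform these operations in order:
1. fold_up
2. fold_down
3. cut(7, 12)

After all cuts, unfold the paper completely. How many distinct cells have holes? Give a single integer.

Answer: 4

Derivation:
Op 1 fold_up: fold axis h@16; visible region now rows[0,16) x cols[0,32) = 16x32
Op 2 fold_down: fold axis h@8; visible region now rows[8,16) x cols[0,32) = 8x32
Op 3 cut(7, 12): punch at orig (15,12); cuts so far [(15, 12)]; region rows[8,16) x cols[0,32) = 8x32
Unfold 1 (reflect across h@8): 2 holes -> [(0, 12), (15, 12)]
Unfold 2 (reflect across h@16): 4 holes -> [(0, 12), (15, 12), (16, 12), (31, 12)]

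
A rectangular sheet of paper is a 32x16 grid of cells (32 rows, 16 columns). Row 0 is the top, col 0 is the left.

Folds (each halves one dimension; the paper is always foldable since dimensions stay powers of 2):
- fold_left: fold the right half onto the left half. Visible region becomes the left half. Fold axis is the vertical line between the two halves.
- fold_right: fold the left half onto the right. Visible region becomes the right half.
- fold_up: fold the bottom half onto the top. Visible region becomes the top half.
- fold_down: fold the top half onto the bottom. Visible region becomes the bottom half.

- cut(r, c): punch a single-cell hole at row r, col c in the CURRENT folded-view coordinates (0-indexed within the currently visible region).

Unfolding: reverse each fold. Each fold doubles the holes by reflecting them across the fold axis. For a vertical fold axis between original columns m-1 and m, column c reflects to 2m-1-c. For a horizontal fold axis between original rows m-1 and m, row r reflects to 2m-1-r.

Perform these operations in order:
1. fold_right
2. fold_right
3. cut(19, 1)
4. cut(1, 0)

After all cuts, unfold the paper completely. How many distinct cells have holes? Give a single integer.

Answer: 8

Derivation:
Op 1 fold_right: fold axis v@8; visible region now rows[0,32) x cols[8,16) = 32x8
Op 2 fold_right: fold axis v@12; visible region now rows[0,32) x cols[12,16) = 32x4
Op 3 cut(19, 1): punch at orig (19,13); cuts so far [(19, 13)]; region rows[0,32) x cols[12,16) = 32x4
Op 4 cut(1, 0): punch at orig (1,12); cuts so far [(1, 12), (19, 13)]; region rows[0,32) x cols[12,16) = 32x4
Unfold 1 (reflect across v@12): 4 holes -> [(1, 11), (1, 12), (19, 10), (19, 13)]
Unfold 2 (reflect across v@8): 8 holes -> [(1, 3), (1, 4), (1, 11), (1, 12), (19, 2), (19, 5), (19, 10), (19, 13)]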